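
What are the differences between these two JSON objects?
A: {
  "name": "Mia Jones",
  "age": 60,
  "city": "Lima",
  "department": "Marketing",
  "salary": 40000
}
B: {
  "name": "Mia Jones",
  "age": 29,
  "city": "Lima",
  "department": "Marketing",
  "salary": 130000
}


Comparing each field (in key order):
  name: same
  age: DIFFERENT
  city: same
  department: same
  salary: DIFFERENT
Differences:
  age: 60 -> 29
  salary: 40000 -> 130000

2 field(s) changed

2 changes: age, salary


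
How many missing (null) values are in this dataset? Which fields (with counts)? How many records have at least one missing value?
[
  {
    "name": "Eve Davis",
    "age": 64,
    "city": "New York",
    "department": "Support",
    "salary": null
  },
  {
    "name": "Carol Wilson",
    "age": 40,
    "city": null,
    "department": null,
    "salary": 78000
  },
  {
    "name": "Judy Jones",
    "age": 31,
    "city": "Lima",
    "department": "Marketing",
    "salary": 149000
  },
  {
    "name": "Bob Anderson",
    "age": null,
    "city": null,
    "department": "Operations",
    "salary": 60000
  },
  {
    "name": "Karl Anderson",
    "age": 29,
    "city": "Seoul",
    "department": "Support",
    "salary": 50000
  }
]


Checking for missing (null) values in 5 records:

  Eve Davis: salary
  Carol Wilson: city, department
  Judy Jones: complete
  Bob Anderson: age, city
  Karl Anderson: complete

Per field:
  name: 0 missing
  age: 1 missing
  city: 2 missing
  department: 1 missing
  salary: 1 missing

Total missing values: 5
Records with any missing: 3

5 missing values (age: 1, city: 2, department: 1, salary: 1); 3 incomplete records


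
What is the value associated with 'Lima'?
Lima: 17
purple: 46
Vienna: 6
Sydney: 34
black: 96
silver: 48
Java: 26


Looking up key 'Lima'
Value: 17

17


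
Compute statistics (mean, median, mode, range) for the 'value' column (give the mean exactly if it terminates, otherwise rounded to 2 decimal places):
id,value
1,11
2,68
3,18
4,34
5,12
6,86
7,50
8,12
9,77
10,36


Data: [11, 68, 18, 34, 12, 86, 50, 12, 77, 36]
Count: 10
Sum: 404
Mean: 404/10 = 40.4
Sorted: [11, 12, 12, 18, 34, 36, 50, 68, 77, 86]
Median: 35.0
Mode: 12 (2 times)
Range: 86 - 11 = 75
Min: 11, Max: 86

mean=40.4, median=35.0, mode=12, range=75


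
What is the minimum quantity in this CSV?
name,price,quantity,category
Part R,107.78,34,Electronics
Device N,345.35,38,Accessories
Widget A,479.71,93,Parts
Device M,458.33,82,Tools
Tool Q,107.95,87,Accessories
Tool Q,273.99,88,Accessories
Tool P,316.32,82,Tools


Computing minimum quantity:
Values: [34, 38, 93, 82, 87, 88, 82]
Min = 34

34


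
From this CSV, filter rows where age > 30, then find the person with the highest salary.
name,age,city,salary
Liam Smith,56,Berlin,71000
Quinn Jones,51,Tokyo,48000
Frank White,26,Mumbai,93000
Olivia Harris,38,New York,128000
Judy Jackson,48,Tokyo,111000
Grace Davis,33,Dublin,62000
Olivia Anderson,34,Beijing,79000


Filter: age > 30
Sort by: salary (descending)

Filtered records (6):
  Olivia Harris, age 38, salary $128000
  Judy Jackson, age 48, salary $111000
  Olivia Anderson, age 34, salary $79000
  Liam Smith, age 56, salary $71000
  Grace Davis, age 33, salary $62000
  Quinn Jones, age 51, salary $48000

Highest salary: Olivia Harris ($128000)

Olivia Harris


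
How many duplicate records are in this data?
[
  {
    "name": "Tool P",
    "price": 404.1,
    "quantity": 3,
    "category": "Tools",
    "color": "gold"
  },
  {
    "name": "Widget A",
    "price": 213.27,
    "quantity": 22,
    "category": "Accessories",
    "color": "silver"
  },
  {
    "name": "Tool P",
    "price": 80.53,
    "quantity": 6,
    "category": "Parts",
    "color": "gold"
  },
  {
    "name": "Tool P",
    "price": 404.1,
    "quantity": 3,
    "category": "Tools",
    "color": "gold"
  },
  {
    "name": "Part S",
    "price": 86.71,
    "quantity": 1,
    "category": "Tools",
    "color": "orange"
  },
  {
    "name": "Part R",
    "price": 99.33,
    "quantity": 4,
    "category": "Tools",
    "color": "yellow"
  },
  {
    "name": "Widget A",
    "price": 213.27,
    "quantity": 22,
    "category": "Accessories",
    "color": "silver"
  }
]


Checking 7 records for duplicates:

  Row 1: Tool P ($404.1, qty 3)
  Row 2: Widget A ($213.27, qty 22)
  Row 3: Tool P ($80.53, qty 6)
  Row 4: Tool P ($404.1, qty 3) <-- DUPLICATE
  Row 5: Part S ($86.71, qty 1)
  Row 6: Part R ($99.33, qty 4)
  Row 7: Widget A ($213.27, qty 22) <-- DUPLICATE

Duplicates found: 2
Unique records: 5

2 duplicates, 5 unique


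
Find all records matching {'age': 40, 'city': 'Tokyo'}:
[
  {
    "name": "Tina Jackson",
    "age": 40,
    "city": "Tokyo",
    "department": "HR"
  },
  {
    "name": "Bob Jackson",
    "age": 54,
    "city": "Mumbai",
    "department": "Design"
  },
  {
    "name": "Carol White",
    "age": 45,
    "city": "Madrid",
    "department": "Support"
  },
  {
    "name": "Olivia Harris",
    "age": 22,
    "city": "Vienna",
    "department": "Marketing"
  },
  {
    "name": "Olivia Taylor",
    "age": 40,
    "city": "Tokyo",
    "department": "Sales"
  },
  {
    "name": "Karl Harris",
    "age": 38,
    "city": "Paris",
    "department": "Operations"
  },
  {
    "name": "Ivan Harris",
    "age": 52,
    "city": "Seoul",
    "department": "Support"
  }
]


Search criteria: {'age': 40, 'city': 'Tokyo'}

Checking 7 records:
  Tina Jackson: {age: 40, city: Tokyo} <-- MATCH
  Bob Jackson: {age: 54, city: Mumbai}
  Carol White: {age: 45, city: Madrid}
  Olivia Harris: {age: 22, city: Vienna}
  Olivia Taylor: {age: 40, city: Tokyo} <-- MATCH
  Karl Harris: {age: 38, city: Paris}
  Ivan Harris: {age: 52, city: Seoul}

Matches: ["Tina Jackson", "Olivia Taylor"]

["Tina Jackson", "Olivia Taylor"]


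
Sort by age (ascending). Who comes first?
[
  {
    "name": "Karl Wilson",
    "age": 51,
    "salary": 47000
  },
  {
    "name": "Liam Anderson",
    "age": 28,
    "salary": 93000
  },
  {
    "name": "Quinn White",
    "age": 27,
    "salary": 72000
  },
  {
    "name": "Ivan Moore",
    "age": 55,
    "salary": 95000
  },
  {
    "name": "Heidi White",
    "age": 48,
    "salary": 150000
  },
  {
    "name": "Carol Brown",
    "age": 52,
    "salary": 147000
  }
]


Sort by: age (ascending)

Sorted order:
  1. Quinn White (age = 27)
  2. Liam Anderson (age = 28)
  3. Heidi White (age = 48)
  4. Karl Wilson (age = 51)
  5. Carol Brown (age = 52)
  6. Ivan Moore (age = 55)

First: Quinn White

Quinn White


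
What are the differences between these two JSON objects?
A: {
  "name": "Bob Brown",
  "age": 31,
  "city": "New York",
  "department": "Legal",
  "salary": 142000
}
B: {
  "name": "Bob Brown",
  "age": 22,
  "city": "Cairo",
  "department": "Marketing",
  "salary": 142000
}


Comparing each field (in key order):
  name: same
  age: DIFFERENT
  city: DIFFERENT
  department: DIFFERENT
  salary: same
Differences:
  age: 31 -> 22
  city: New York -> Cairo
  department: Legal -> Marketing

3 field(s) changed

3 changes: age, city, department


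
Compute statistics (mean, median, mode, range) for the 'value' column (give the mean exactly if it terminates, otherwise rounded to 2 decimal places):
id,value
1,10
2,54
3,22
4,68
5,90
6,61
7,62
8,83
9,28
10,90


Data: [10, 54, 22, 68, 90, 61, 62, 83, 28, 90]
Count: 10
Sum: 568
Mean: 568/10 = 56.8
Sorted: [10, 22, 28, 54, 61, 62, 68, 83, 90, 90]
Median: 61.5
Mode: 90 (2 times)
Range: 90 - 10 = 80
Min: 10, Max: 90

mean=56.8, median=61.5, mode=90, range=80


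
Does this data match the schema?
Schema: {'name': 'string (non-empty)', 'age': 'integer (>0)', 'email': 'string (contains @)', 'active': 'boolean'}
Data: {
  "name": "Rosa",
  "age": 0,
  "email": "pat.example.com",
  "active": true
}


Validating each field against schema:
  name: OK (non-empty string)
  age: FAIL (0 is not > 0)
  email: FAIL ("pat.example.com" does not contain @)
  active: OK (boolean)

Result: INVALID (2 errors: age, email)

INVALID (2 errors: age, email)


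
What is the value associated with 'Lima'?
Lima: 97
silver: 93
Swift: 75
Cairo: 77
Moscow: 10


Looking up key 'Lima'
Value: 97

97


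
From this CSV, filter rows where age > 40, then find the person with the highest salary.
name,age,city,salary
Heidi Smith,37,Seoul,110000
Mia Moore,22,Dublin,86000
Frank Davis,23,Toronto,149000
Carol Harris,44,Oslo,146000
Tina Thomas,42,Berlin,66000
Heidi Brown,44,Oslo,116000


Filter: age > 40
Sort by: salary (descending)

Filtered records (3):
  Carol Harris, age 44, salary $146000
  Heidi Brown, age 44, salary $116000
  Tina Thomas, age 42, salary $66000

Highest salary: Carol Harris ($146000)

Carol Harris


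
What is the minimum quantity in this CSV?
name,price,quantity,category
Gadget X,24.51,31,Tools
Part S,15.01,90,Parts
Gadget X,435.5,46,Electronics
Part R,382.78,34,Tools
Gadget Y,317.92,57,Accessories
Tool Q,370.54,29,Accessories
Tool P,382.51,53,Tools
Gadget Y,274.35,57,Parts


Computing minimum quantity:
Values: [31, 90, 46, 34, 57, 29, 53, 57]
Min = 29

29


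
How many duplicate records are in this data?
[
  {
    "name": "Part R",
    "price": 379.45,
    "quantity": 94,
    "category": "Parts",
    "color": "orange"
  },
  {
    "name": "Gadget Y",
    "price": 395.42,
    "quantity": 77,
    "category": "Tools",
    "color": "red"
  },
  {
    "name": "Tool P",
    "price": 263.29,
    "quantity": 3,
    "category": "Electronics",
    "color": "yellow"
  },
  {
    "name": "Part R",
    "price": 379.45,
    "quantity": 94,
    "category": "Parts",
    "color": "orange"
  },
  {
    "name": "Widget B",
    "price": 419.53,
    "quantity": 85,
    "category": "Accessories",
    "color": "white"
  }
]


Checking 5 records for duplicates:

  Row 1: Part R ($379.45, qty 94)
  Row 2: Gadget Y ($395.42, qty 77)
  Row 3: Tool P ($263.29, qty 3)
  Row 4: Part R ($379.45, qty 94) <-- DUPLICATE
  Row 5: Widget B ($419.53, qty 85)

Duplicates found: 1
Unique records: 4

1 duplicates, 4 unique


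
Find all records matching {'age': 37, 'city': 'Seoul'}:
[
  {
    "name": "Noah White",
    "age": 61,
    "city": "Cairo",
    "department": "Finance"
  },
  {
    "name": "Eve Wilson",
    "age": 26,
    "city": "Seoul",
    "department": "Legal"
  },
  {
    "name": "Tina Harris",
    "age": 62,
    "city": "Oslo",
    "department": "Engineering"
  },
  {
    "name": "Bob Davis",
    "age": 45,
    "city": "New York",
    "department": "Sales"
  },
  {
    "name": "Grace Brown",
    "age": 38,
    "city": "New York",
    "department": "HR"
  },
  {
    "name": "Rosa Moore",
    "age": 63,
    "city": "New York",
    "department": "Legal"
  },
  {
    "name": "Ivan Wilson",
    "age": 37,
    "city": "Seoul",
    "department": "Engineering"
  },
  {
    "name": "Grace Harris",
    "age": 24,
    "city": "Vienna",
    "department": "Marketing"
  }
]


Search criteria: {'age': 37, 'city': 'Seoul'}

Checking 8 records:
  Noah White: {age: 61, city: Cairo}
  Eve Wilson: {age: 26, city: Seoul}
  Tina Harris: {age: 62, city: Oslo}
  Bob Davis: {age: 45, city: New York}
  Grace Brown: {age: 38, city: New York}
  Rosa Moore: {age: 63, city: New York}
  Ivan Wilson: {age: 37, city: Seoul} <-- MATCH
  Grace Harris: {age: 24, city: Vienna}

Matches: ["Ivan Wilson"]

["Ivan Wilson"]


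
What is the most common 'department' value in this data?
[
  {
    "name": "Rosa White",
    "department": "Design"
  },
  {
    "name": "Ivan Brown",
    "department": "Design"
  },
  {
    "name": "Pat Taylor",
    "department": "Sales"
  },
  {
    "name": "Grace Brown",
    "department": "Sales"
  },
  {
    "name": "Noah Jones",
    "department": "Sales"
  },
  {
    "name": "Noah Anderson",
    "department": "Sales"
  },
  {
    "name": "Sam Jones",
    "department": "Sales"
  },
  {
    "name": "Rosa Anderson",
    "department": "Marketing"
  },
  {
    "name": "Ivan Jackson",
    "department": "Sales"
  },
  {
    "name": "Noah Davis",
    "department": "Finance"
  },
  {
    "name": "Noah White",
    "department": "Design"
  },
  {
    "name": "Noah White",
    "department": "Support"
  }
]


Counting 'department' values across 12 records:

  Sales: 6 ######
  Design: 3 ###
  Marketing: 1 #
  Finance: 1 #
  Support: 1 #

Most common: Sales (6 times)

Sales (6 times)


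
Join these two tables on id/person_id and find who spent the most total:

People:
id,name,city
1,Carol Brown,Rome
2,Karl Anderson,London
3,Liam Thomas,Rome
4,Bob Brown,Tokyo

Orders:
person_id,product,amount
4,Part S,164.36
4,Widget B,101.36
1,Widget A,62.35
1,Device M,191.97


Join on: people.id = orders.person_id

Joined rows:
  Bob Brown (Tokyo) bought Part S for $164.36
  Bob Brown (Tokyo) bought Widget B for $101.36
  Carol Brown (Rome) bought Widget A for $62.35
  Carol Brown (Rome) bought Device M for $191.97

Total per person:
  Bob Brown: $265.72
  Carol Brown: $254.32

Top spender: Bob Brown ($265.72)

Bob Brown ($265.72)


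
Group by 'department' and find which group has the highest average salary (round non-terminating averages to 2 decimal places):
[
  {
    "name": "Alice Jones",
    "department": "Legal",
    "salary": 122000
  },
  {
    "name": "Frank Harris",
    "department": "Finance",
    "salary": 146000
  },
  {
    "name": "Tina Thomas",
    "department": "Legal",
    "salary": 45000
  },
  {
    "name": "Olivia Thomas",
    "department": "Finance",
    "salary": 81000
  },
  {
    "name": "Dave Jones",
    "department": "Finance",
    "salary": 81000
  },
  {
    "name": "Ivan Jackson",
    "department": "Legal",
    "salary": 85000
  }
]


Group by: department

Groups:
  Finance: 3 people, avg salary = 308000/3 ≈ $102666.67
  Legal: 3 people, avg salary = 252000/3 = $84000

Highest average salary: Finance (≈$102666.67)

Finance (≈$102666.67)


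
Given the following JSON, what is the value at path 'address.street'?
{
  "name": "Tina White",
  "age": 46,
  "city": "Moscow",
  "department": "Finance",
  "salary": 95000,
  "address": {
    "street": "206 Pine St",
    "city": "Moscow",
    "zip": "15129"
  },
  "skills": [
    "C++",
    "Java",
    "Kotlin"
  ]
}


Query: address.street
Path: address -> street
Value: 206 Pine St

206 Pine St


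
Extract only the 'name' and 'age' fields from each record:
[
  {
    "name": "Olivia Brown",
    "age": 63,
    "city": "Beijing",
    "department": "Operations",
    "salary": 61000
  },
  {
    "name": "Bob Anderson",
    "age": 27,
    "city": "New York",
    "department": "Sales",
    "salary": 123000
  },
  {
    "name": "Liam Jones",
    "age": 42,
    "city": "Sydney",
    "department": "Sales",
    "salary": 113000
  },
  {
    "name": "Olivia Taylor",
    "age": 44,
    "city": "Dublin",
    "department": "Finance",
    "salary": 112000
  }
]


Original: 4 records with fields: name, age, city, department, salary
Keep: ['name', 'age']
Drop: ['city', 'department', 'salary']
Result: 4 records, 2 fields each

[
  {
    "name": "Olivia Brown",
    "age": 63
  },
  {
    "name": "Bob Anderson",
    "age": 27
  },
  {
    "name": "Liam Jones",
    "age": 42
  },
  {
    "name": "Olivia Taylor",
    "age": 44
  }
]


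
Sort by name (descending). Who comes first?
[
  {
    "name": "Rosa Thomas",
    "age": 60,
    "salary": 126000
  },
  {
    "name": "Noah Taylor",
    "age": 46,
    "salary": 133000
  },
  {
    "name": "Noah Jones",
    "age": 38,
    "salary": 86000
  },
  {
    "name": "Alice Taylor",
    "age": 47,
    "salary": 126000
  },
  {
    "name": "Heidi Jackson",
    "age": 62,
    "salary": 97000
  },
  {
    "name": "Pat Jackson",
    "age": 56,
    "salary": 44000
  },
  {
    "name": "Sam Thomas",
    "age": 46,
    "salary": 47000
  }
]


Sort by: name (descending)

Sorted order:
  1. Sam Thomas (name = Sam Thomas)
  2. Rosa Thomas (name = Rosa Thomas)
  3. Pat Jackson (name = Pat Jackson)
  4. Noah Taylor (name = Noah Taylor)
  5. Noah Jones (name = Noah Jones)
  6. Heidi Jackson (name = Heidi Jackson)
  7. Alice Taylor (name = Alice Taylor)

First: Sam Thomas

Sam Thomas


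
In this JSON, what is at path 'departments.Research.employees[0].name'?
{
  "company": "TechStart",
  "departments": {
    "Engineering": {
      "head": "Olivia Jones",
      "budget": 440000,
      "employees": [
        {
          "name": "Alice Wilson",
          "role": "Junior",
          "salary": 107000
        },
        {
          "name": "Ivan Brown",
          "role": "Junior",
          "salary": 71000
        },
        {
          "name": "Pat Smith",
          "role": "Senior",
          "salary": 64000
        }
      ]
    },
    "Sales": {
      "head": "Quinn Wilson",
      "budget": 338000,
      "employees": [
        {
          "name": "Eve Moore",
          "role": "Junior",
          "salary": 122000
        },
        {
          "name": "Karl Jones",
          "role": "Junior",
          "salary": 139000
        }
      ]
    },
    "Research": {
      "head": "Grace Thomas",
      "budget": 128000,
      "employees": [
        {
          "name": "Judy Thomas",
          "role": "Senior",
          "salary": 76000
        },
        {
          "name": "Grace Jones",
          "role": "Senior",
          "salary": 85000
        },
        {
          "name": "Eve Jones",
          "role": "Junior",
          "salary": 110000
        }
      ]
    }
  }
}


Path: departments.Research.employees[0].name

Navigate:
  -> departments
  -> Research
  -> employees[0].name = 'Judy Thomas'

Judy Thomas


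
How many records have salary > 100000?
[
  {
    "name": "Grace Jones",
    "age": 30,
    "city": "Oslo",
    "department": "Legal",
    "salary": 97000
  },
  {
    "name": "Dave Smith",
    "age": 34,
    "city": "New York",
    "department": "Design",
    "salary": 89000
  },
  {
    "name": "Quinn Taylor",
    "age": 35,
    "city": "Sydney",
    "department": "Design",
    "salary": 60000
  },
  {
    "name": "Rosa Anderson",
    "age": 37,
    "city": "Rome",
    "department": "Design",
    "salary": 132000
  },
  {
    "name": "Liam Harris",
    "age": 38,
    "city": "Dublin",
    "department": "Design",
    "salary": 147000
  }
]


Data: 5 records
Condition: salary > 100000

Checking each record:
  Grace Jones: 97000
  Dave Smith: 89000
  Quinn Taylor: 60000
  Rosa Anderson: 132000 MATCH
  Liam Harris: 147000 MATCH

Count: 2

2


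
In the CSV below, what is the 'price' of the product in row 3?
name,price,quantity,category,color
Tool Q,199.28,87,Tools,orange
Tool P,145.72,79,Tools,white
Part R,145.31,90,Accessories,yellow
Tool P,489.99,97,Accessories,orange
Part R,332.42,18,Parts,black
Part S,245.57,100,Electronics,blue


Query: Row 3 ('Part R'), column 'price'
Value: 145.31

145.31


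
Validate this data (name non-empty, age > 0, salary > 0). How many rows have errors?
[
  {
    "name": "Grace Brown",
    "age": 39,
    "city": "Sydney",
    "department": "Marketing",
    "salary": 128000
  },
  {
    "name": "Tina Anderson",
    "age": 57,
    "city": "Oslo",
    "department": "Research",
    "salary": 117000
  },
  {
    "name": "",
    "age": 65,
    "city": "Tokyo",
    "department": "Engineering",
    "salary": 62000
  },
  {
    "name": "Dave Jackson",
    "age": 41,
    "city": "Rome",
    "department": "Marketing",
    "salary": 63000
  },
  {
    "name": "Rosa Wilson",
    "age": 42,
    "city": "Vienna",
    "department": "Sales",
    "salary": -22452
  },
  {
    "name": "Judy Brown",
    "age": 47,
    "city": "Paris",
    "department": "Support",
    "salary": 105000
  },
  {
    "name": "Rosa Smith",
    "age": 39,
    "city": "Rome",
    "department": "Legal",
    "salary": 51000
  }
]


Validating 7 records:
Rules: name non-empty, age > 0, salary > 0

  Row 1 (Grace Brown): OK
  Row 2 (Tina Anderson): OK
  Row 3 (???): empty name
  Row 4 (Dave Jackson): OK
  Row 5 (Rosa Wilson): negative salary: -22452
  Row 6 (Judy Brown): OK
  Row 7 (Rosa Smith): OK

Total errors: 2

2 errors


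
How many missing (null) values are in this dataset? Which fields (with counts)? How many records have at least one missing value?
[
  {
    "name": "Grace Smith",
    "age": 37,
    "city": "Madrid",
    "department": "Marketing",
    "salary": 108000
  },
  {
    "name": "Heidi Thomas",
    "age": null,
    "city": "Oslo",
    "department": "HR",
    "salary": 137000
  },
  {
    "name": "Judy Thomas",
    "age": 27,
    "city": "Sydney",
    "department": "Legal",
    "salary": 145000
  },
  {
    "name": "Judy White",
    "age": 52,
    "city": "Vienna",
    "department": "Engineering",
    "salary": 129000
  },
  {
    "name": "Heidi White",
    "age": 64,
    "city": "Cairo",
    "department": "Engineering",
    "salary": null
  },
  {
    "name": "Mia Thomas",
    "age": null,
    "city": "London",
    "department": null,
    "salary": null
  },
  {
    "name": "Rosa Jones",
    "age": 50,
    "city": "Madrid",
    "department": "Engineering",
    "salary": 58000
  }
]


Checking for missing (null) values in 7 records:

  Grace Smith: complete
  Heidi Thomas: age
  Judy Thomas: complete
  Judy White: complete
  Heidi White: salary
  Mia Thomas: age, department, salary
  Rosa Jones: complete

Per field:
  name: 0 missing
  age: 2 missing
  city: 0 missing
  department: 1 missing
  salary: 2 missing

Total missing values: 5
Records with any missing: 3

5 missing values (age: 2, department: 1, salary: 2); 3 incomplete records


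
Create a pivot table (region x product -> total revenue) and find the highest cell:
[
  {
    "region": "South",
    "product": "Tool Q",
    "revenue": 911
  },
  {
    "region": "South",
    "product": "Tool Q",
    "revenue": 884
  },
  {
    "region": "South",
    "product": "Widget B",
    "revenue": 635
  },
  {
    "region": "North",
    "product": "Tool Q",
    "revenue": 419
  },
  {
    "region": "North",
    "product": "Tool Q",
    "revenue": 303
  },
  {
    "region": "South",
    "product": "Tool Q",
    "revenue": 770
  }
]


Pivot: region (rows) x product (columns) -> total revenue

     Tool Q        Widget B    
North          722             0  
South         2565           635  

Highest: South / Tool Q = $2565

South / Tool Q = $2565


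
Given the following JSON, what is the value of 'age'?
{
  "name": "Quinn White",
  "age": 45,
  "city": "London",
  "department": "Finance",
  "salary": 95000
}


Looking up field 'age'
Value: 45

45


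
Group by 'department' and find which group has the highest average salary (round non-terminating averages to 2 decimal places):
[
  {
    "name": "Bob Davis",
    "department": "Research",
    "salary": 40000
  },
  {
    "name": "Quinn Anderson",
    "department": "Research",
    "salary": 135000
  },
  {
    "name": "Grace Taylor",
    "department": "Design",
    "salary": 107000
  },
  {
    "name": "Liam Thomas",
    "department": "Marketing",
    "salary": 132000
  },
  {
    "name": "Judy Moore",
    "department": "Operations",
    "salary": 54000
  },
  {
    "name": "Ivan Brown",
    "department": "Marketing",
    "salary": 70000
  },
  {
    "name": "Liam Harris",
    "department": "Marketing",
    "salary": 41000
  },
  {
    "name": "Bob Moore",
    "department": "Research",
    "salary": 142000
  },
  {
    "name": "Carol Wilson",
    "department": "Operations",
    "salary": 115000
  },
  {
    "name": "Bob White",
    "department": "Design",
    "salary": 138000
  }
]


Group by: department

Groups:
  Design: 2 people, avg salary = 245000/2 = $122500
  Marketing: 3 people, avg salary = 243000/3 = $81000
  Operations: 2 people, avg salary = 169000/2 = $84500
  Research: 3 people, avg salary = 317000/3 ≈ $105666.67

Highest average salary: Design ($122500)

Design ($122500)


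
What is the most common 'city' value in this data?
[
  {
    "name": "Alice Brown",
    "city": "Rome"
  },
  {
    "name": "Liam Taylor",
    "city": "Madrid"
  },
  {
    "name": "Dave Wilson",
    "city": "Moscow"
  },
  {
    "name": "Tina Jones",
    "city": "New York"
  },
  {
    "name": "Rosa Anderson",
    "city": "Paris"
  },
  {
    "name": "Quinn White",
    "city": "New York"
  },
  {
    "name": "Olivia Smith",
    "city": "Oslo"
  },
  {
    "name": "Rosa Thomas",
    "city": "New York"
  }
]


Counting 'city' values across 8 records:

  New York: 3 ###
  Rome: 1 #
  Madrid: 1 #
  Moscow: 1 #
  Paris: 1 #
  Oslo: 1 #

Most common: New York (3 times)

New York (3 times)


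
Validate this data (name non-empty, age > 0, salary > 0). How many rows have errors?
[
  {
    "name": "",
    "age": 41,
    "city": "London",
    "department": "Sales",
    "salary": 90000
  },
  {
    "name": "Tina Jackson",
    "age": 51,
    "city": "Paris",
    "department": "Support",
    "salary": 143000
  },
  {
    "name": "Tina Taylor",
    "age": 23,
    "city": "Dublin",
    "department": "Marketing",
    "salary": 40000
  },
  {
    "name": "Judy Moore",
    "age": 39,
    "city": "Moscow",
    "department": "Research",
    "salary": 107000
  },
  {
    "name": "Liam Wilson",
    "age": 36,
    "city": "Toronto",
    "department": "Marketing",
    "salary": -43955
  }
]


Validating 5 records:
Rules: name non-empty, age > 0, salary > 0

  Row 1 (???): empty name
  Row 2 (Tina Jackson): OK
  Row 3 (Tina Taylor): OK
  Row 4 (Judy Moore): OK
  Row 5 (Liam Wilson): negative salary: -43955

Total errors: 2

2 errors


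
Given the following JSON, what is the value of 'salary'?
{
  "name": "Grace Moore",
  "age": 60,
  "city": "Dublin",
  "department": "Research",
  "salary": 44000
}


Looking up field 'salary'
Value: 44000

44000


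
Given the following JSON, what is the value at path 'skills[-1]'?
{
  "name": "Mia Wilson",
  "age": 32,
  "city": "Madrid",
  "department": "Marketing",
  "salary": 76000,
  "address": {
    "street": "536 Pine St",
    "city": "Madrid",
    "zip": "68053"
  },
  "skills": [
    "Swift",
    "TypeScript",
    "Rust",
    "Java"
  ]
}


Query: skills[-1]
Path: skills -> last element
Value: Java

Java


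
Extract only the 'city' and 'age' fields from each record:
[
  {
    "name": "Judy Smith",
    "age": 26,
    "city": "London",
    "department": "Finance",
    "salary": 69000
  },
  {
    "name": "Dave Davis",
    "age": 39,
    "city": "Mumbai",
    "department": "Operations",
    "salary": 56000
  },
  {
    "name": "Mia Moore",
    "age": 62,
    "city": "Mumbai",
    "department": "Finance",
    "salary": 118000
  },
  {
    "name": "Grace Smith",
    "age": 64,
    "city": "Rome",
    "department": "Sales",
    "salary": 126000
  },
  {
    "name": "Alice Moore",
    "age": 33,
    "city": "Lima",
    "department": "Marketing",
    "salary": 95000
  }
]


Original: 5 records with fields: name, age, city, department, salary
Keep: ['city', 'age']
Drop: ['name', 'department', 'salary']
Result: 5 records, 2 fields each

[
  {
    "city": "London",
    "age": 26
  },
  {
    "city": "Mumbai",
    "age": 39
  },
  {
    "city": "Mumbai",
    "age": 62
  },
  {
    "city": "Rome",
    "age": 64
  },
  {
    "city": "Lima",
    "age": 33
  }
]


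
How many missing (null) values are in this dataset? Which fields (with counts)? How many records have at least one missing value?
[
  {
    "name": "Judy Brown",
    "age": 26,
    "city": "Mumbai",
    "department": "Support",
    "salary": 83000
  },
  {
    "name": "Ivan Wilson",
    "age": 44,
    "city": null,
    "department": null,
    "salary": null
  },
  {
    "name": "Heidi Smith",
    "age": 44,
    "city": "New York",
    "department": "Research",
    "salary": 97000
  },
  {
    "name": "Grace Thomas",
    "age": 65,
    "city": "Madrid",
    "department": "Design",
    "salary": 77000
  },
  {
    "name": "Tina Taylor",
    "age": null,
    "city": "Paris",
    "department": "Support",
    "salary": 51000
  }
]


Checking for missing (null) values in 5 records:

  Judy Brown: complete
  Ivan Wilson: city, department, salary
  Heidi Smith: complete
  Grace Thomas: complete
  Tina Taylor: age

Per field:
  name: 0 missing
  age: 1 missing
  city: 1 missing
  department: 1 missing
  salary: 1 missing

Total missing values: 4
Records with any missing: 2

4 missing values (age: 1, city: 1, department: 1, salary: 1); 2 incomplete records


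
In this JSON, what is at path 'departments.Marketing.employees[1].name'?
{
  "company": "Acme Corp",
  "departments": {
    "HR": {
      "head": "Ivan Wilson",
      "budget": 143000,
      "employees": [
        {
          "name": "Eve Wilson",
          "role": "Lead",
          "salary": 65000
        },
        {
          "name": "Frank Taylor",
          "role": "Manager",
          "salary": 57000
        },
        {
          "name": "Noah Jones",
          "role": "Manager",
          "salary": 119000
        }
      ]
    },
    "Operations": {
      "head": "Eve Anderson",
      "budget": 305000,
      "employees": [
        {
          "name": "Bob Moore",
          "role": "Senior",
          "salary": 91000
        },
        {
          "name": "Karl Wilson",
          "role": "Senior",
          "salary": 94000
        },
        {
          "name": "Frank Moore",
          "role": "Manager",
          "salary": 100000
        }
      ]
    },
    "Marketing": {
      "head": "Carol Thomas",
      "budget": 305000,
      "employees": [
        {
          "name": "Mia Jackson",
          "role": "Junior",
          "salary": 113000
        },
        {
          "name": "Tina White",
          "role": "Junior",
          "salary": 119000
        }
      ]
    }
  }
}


Path: departments.Marketing.employees[1].name

Navigate:
  -> departments
  -> Marketing
  -> employees[1].name = 'Tina White'

Tina White


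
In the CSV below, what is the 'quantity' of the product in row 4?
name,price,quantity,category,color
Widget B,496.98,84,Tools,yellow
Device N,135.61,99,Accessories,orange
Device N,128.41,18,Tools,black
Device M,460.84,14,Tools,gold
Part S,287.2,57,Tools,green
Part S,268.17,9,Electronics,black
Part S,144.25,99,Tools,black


Query: Row 4 ('Device M'), column 'quantity'
Value: 14

14


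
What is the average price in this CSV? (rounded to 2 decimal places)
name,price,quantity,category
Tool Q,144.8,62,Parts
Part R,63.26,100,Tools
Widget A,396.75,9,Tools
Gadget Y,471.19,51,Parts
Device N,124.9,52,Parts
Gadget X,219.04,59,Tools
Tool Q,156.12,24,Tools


Computing average price:
Values: [144.8, 63.26, 396.75, 471.19, 124.9, 219.04, 156.12]
Sum = 1576.06
Count = 7
Average = 1576.06/7 ≈ 225.15 (rounded to 2 decimal places)

225.15


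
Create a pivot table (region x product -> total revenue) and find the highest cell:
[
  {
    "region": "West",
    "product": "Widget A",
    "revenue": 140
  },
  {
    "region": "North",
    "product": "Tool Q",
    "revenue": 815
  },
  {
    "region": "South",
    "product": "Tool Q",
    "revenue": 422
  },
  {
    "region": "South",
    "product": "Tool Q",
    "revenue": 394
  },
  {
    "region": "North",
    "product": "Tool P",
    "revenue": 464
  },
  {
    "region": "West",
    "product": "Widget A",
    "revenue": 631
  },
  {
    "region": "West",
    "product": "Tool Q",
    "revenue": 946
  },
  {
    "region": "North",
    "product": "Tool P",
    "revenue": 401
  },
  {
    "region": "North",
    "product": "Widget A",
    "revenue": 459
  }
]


Pivot: region (rows) x product (columns) -> total revenue

     Tool P        Tool Q        Widget A    
North          865           815           459  
South            0           816             0  
West             0           946           771  

Highest: West / Tool Q = $946

West / Tool Q = $946


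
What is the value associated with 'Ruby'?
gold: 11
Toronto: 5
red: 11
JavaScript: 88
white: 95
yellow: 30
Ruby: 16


Looking up key 'Ruby'
Value: 16

16


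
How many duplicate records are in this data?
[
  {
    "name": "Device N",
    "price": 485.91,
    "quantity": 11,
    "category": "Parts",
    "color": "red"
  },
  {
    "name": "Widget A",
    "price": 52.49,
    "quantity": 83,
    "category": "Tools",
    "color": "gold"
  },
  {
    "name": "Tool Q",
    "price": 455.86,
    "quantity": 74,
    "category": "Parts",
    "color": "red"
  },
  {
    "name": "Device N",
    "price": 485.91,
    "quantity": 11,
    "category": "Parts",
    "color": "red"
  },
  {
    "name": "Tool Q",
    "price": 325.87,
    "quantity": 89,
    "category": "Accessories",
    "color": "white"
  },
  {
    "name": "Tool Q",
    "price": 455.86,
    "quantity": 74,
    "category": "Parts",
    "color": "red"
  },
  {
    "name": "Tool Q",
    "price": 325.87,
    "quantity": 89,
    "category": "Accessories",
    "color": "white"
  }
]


Checking 7 records for duplicates:

  Row 1: Device N ($485.91, qty 11)
  Row 2: Widget A ($52.49, qty 83)
  Row 3: Tool Q ($455.86, qty 74)
  Row 4: Device N ($485.91, qty 11) <-- DUPLICATE
  Row 5: Tool Q ($325.87, qty 89)
  Row 6: Tool Q ($455.86, qty 74) <-- DUPLICATE
  Row 7: Tool Q ($325.87, qty 89) <-- DUPLICATE

Duplicates found: 3
Unique records: 4

3 duplicates, 4 unique


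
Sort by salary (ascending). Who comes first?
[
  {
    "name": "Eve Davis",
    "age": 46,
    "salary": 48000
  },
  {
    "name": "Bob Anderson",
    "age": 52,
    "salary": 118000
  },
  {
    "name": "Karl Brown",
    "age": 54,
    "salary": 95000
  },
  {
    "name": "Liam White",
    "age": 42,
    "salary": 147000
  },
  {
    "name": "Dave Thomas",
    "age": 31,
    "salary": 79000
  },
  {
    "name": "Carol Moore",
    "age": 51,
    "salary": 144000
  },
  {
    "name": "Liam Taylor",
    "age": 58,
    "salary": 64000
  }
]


Sort by: salary (ascending)

Sorted order:
  1. Eve Davis (salary = 48000)
  2. Liam Taylor (salary = 64000)
  3. Dave Thomas (salary = 79000)
  4. Karl Brown (salary = 95000)
  5. Bob Anderson (salary = 118000)
  6. Carol Moore (salary = 144000)
  7. Liam White (salary = 147000)

First: Eve Davis

Eve Davis


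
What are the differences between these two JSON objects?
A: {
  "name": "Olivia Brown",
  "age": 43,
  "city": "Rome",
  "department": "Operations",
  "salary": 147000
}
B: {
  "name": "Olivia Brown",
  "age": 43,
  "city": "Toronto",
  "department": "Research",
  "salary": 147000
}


Comparing each field (in key order):
  name: same
  age: same
  city: DIFFERENT
  department: DIFFERENT
  salary: same
Differences:
  city: Rome -> Toronto
  department: Operations -> Research

2 field(s) changed

2 changes: city, department


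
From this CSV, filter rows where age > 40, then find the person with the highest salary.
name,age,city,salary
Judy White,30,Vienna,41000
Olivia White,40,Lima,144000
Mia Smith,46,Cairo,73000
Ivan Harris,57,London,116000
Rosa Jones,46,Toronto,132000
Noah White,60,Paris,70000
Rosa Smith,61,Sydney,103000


Filter: age > 40
Sort by: salary (descending)

Filtered records (5):
  Rosa Jones, age 46, salary $132000
  Ivan Harris, age 57, salary $116000
  Rosa Smith, age 61, salary $103000
  Mia Smith, age 46, salary $73000
  Noah White, age 60, salary $70000

Highest salary: Rosa Jones ($132000)

Rosa Jones


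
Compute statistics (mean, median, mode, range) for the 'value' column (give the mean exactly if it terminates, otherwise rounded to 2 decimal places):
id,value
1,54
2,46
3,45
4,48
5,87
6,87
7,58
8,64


Data: [54, 46, 45, 48, 87, 87, 58, 64]
Count: 8
Sum: 489
Mean: 489/8 = 61.125
Sorted: [45, 46, 48, 54, 58, 64, 87, 87]
Median: 56.0
Mode: 87 (2 times)
Range: 87 - 45 = 42
Min: 45, Max: 87

mean=61.125, median=56.0, mode=87, range=42


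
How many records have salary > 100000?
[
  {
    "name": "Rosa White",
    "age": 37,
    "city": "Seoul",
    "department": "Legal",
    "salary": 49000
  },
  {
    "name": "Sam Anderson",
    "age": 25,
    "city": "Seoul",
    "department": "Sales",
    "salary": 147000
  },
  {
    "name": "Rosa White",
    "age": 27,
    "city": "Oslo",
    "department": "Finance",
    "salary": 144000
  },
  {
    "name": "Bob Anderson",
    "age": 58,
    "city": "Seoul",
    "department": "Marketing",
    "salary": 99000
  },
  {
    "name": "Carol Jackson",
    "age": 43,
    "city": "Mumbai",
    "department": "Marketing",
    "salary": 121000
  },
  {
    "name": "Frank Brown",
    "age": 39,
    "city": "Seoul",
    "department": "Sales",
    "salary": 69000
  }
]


Data: 6 records
Condition: salary > 100000

Checking each record:
  Rosa White: 49000
  Sam Anderson: 147000 MATCH
  Rosa White: 144000 MATCH
  Bob Anderson: 99000
  Carol Jackson: 121000 MATCH
  Frank Brown: 69000

Count: 3

3


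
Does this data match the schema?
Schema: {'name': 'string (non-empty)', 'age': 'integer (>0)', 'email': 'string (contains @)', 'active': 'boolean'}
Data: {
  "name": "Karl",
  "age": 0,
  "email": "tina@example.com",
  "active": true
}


Validating each field against schema:
  name: OK (non-empty string)
  age: FAIL (0 is not > 0)
  email: OK (string with @)
  active: OK (boolean)

Result: INVALID (1 error: age)

INVALID (1 error: age)


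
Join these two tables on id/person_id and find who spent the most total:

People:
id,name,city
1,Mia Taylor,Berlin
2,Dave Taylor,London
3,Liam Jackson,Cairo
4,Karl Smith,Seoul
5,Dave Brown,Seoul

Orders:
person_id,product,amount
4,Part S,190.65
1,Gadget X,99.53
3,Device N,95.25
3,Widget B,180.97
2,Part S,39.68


Join on: people.id = orders.person_id

Joined rows:
  Karl Smith (Seoul) bought Part S for $190.65
  Mia Taylor (Berlin) bought Gadget X for $99.53
  Liam Jackson (Cairo) bought Device N for $95.25
  Liam Jackson (Cairo) bought Widget B for $180.97
  Dave Taylor (London) bought Part S for $39.68

Total per person:
  Liam Jackson: $276.22
  Karl Smith: $190.65
  Mia Taylor: $99.53
  Dave Taylor: $39.68

Top spender: Liam Jackson ($276.22)

Liam Jackson ($276.22)


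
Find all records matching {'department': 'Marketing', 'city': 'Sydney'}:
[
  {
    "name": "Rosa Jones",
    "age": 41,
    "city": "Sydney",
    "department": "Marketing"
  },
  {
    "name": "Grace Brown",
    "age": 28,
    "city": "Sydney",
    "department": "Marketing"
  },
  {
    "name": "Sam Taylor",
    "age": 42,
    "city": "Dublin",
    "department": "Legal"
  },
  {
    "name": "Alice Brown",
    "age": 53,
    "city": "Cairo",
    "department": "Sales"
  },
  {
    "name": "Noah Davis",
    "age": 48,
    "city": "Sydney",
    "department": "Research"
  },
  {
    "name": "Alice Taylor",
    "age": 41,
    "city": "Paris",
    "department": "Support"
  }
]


Search criteria: {'department': 'Marketing', 'city': 'Sydney'}

Checking 6 records:
  Rosa Jones: {department: Marketing, city: Sydney} <-- MATCH
  Grace Brown: {department: Marketing, city: Sydney} <-- MATCH
  Sam Taylor: {department: Legal, city: Dublin}
  Alice Brown: {department: Sales, city: Cairo}
  Noah Davis: {department: Research, city: Sydney}
  Alice Taylor: {department: Support, city: Paris}

Matches: ["Rosa Jones", "Grace Brown"]

["Rosa Jones", "Grace Brown"]


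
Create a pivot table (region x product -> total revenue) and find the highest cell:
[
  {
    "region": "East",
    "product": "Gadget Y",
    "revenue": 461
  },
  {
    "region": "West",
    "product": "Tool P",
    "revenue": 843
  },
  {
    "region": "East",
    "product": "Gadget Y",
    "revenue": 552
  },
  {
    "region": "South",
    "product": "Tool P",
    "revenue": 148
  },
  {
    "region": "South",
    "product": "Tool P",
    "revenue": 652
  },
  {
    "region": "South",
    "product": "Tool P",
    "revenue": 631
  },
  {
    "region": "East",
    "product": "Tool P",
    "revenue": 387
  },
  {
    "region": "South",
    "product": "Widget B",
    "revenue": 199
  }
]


Pivot: region (rows) x product (columns) -> total revenue

     Gadget Y      Tool P        Widget B    
East          1013           387             0  
South            0          1431           199  
West             0           843             0  

Highest: South / Tool P = $1431

South / Tool P = $1431


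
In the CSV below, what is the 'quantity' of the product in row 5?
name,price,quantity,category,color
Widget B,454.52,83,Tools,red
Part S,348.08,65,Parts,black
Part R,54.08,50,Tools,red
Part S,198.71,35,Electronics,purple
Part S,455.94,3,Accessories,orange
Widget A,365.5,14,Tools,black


Query: Row 5 ('Part S'), column 'quantity'
Value: 3

3


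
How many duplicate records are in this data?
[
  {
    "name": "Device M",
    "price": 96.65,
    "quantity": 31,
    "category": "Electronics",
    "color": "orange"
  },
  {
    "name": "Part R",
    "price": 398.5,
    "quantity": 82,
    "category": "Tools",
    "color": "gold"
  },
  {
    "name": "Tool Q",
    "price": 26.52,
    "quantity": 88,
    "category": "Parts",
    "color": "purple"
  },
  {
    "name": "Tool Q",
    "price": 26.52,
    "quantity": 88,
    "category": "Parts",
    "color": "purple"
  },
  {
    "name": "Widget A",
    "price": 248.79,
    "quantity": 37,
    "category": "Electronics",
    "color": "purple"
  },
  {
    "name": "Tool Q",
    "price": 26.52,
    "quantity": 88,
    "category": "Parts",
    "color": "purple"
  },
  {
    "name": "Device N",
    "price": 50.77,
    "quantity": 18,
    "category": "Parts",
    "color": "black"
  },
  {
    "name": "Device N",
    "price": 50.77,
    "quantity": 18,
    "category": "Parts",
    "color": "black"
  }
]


Checking 8 records for duplicates:

  Row 1: Device M ($96.65, qty 31)
  Row 2: Part R ($398.5, qty 82)
  Row 3: Tool Q ($26.52, qty 88)
  Row 4: Tool Q ($26.52, qty 88) <-- DUPLICATE
  Row 5: Widget A ($248.79, qty 37)
  Row 6: Tool Q ($26.52, qty 88) <-- DUPLICATE
  Row 7: Device N ($50.77, qty 18)
  Row 8: Device N ($50.77, qty 18) <-- DUPLICATE

Duplicates found: 3
Unique records: 5

3 duplicates, 5 unique
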